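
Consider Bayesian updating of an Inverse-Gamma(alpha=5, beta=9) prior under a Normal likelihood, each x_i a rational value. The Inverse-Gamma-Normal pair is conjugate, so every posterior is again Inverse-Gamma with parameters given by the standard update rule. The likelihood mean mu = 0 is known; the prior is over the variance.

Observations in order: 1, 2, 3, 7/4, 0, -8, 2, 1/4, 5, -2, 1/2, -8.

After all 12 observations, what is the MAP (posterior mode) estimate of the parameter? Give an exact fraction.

1571/192

obs 1: x=1 → posterior Inverse-Gamma(11/2, 19/2)
obs 2: x=2 → posterior Inverse-Gamma(6, 23/2)
obs 3: x=3 → posterior Inverse-Gamma(13/2, 16)
obs 4: x=7/4 → posterior Inverse-Gamma(7, 561/32)
obs 5: x=0 → posterior Inverse-Gamma(15/2, 561/32)
obs 6: x=-8 → posterior Inverse-Gamma(8, 1585/32)
obs 7: x=2 → posterior Inverse-Gamma(17/2, 1649/32)
obs 8: x=1/4 → posterior Inverse-Gamma(9, 825/16)
obs 9: x=5 → posterior Inverse-Gamma(19/2, 1025/16)
obs 10: x=-2 → posterior Inverse-Gamma(10, 1057/16)
obs 11: x=1/2 → posterior Inverse-Gamma(21/2, 1059/16)
obs 12: x=-8 → posterior Inverse-Gamma(11, 1571/16)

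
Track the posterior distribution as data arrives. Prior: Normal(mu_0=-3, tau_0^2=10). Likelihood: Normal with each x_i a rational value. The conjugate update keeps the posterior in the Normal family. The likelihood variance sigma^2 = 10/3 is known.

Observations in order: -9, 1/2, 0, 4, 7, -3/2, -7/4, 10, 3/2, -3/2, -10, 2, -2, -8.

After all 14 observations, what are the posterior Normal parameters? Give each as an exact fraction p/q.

mu_0=-117/172, tau_0^2=10/43

obs 1: x=-9 → posterior Normal(-15/2, 5/2)
obs 2: x=1/2 → posterior Normal(-57/14, 10/7)
obs 3: x=0 → posterior Normal(-57/20, 1)
obs 4: x=4 → posterior Normal(-33/26, 10/13)
obs 5: x=7 → posterior Normal(9/32, 5/8)
obs 6: x=-3/2 → posterior Normal(0, 10/19)
obs 7: x=-7/4 → posterior Normal(-21/88, 5/11)
obs 8: x=10 → posterior Normal(99/100, 2/5)
obs 9: x=3/2 → posterior Normal(117/112, 5/14)
obs 10: x=-3/2 → posterior Normal(99/124, 10/31)
obs 11: x=-10 → posterior Normal(-21/136, 5/17)
obs 12: x=2 → posterior Normal(3/148, 10/37)
obs 13: x=-2 → posterior Normal(-21/160, 1/4)
obs 14: x=-8 → posterior Normal(-117/172, 10/43)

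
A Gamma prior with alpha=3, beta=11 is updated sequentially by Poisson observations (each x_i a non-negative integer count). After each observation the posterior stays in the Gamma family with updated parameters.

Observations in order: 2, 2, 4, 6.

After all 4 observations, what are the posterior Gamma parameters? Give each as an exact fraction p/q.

obs 1: x=2 → posterior Gamma(5, 12)
obs 2: x=2 → posterior Gamma(7, 13)
obs 3: x=4 → posterior Gamma(11, 14)
obs 4: x=6 → posterior Gamma(17, 15)

alpha=17, beta=15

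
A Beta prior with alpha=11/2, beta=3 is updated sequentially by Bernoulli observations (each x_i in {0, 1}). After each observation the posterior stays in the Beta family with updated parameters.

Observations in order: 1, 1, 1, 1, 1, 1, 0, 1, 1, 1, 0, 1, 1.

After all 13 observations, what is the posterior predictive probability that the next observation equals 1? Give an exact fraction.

33/43

obs 1: x=1 → posterior Beta(13/2, 3)
obs 2: x=1 → posterior Beta(15/2, 3)
obs 3: x=1 → posterior Beta(17/2, 3)
obs 4: x=1 → posterior Beta(19/2, 3)
obs 5: x=1 → posterior Beta(21/2, 3)
obs 6: x=1 → posterior Beta(23/2, 3)
obs 7: x=0 → posterior Beta(23/2, 4)
obs 8: x=1 → posterior Beta(25/2, 4)
obs 9: x=1 → posterior Beta(27/2, 4)
obs 10: x=1 → posterior Beta(29/2, 4)
obs 11: x=0 → posterior Beta(29/2, 5)
obs 12: x=1 → posterior Beta(31/2, 5)
obs 13: x=1 → posterior Beta(33/2, 5)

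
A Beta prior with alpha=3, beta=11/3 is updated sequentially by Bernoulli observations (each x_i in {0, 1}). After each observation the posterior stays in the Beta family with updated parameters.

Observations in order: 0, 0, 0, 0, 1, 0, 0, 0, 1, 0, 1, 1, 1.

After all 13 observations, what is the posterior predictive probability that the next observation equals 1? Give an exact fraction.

obs 1: x=0 → posterior Beta(3, 14/3)
obs 2: x=0 → posterior Beta(3, 17/3)
obs 3: x=0 → posterior Beta(3, 20/3)
obs 4: x=0 → posterior Beta(3, 23/3)
obs 5: x=1 → posterior Beta(4, 23/3)
obs 6: x=0 → posterior Beta(4, 26/3)
obs 7: x=0 → posterior Beta(4, 29/3)
obs 8: x=0 → posterior Beta(4, 32/3)
obs 9: x=1 → posterior Beta(5, 32/3)
obs 10: x=0 → posterior Beta(5, 35/3)
obs 11: x=1 → posterior Beta(6, 35/3)
obs 12: x=1 → posterior Beta(7, 35/3)
obs 13: x=1 → posterior Beta(8, 35/3)

24/59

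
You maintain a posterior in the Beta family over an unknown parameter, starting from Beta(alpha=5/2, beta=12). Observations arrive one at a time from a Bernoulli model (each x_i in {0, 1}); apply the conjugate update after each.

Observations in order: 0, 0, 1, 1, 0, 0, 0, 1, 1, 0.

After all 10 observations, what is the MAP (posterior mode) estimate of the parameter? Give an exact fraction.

obs 1: x=0 → posterior Beta(5/2, 13)
obs 2: x=0 → posterior Beta(5/2, 14)
obs 3: x=1 → posterior Beta(7/2, 14)
obs 4: x=1 → posterior Beta(9/2, 14)
obs 5: x=0 → posterior Beta(9/2, 15)
obs 6: x=0 → posterior Beta(9/2, 16)
obs 7: x=0 → posterior Beta(9/2, 17)
obs 8: x=1 → posterior Beta(11/2, 17)
obs 9: x=1 → posterior Beta(13/2, 17)
obs 10: x=0 → posterior Beta(13/2, 18)

11/45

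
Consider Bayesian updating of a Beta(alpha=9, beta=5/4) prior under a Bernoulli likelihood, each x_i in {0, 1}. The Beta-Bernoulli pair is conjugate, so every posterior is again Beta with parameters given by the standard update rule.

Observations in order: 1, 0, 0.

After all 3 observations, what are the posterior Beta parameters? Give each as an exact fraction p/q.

obs 1: x=1 → posterior Beta(10, 5/4)
obs 2: x=0 → posterior Beta(10, 9/4)
obs 3: x=0 → posterior Beta(10, 13/4)

alpha=10, beta=13/4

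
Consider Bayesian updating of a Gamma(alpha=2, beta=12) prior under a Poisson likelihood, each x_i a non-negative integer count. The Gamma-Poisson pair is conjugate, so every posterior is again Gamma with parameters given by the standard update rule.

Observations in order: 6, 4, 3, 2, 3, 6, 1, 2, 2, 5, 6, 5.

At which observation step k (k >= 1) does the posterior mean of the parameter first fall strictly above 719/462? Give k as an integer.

obs 1: x=6 → posterior Gamma(8, 13)
obs 2: x=4 → posterior Gamma(12, 14)
obs 3: x=3 → posterior Gamma(15, 15)
obs 4: x=2 → posterior Gamma(17, 16)
obs 5: x=3 → posterior Gamma(20, 17)
obs 6: x=6 → posterior Gamma(26, 18)
obs 7: x=1 → posterior Gamma(27, 19)
obs 8: x=2 → posterior Gamma(29, 20)
obs 9: x=2 → posterior Gamma(31, 21)
obs 10: x=5 → posterior Gamma(36, 22)
obs 11: x=6 → posterior Gamma(42, 23)
obs 12: x=5 → posterior Gamma(47, 24)

k = 10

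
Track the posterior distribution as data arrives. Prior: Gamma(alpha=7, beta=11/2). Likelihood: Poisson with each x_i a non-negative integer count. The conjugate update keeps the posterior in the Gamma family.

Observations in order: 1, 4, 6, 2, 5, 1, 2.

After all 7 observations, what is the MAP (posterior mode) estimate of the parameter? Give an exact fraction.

54/25

obs 1: x=1 → posterior Gamma(8, 13/2)
obs 2: x=4 → posterior Gamma(12, 15/2)
obs 3: x=6 → posterior Gamma(18, 17/2)
obs 4: x=2 → posterior Gamma(20, 19/2)
obs 5: x=5 → posterior Gamma(25, 21/2)
obs 6: x=1 → posterior Gamma(26, 23/2)
obs 7: x=2 → posterior Gamma(28, 25/2)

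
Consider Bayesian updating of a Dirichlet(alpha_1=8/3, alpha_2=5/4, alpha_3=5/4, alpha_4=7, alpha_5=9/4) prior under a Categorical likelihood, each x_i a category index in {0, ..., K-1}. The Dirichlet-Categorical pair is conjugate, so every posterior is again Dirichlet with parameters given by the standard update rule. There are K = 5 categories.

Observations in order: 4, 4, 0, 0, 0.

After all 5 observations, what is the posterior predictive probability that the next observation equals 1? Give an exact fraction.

15/233

obs 1: x=4 → posterior Dirichlet(8/3, 5/4, 5/4, 7, 13/4)
obs 2: x=4 → posterior Dirichlet(8/3, 5/4, 5/4, 7, 17/4)
obs 3: x=0 → posterior Dirichlet(11/3, 5/4, 5/4, 7, 17/4)
obs 4: x=0 → posterior Dirichlet(14/3, 5/4, 5/4, 7, 17/4)
obs 5: x=0 → posterior Dirichlet(17/3, 5/4, 5/4, 7, 17/4)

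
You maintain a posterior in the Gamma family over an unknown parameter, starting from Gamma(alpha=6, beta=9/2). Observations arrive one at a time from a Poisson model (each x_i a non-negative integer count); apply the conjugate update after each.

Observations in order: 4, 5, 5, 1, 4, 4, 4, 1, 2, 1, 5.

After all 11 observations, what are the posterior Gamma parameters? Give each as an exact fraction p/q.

obs 1: x=4 → posterior Gamma(10, 11/2)
obs 2: x=5 → posterior Gamma(15, 13/2)
obs 3: x=5 → posterior Gamma(20, 15/2)
obs 4: x=1 → posterior Gamma(21, 17/2)
obs 5: x=4 → posterior Gamma(25, 19/2)
obs 6: x=4 → posterior Gamma(29, 21/2)
obs 7: x=4 → posterior Gamma(33, 23/2)
obs 8: x=1 → posterior Gamma(34, 25/2)
obs 9: x=2 → posterior Gamma(36, 27/2)
obs 10: x=1 → posterior Gamma(37, 29/2)
obs 11: x=5 → posterior Gamma(42, 31/2)

alpha=42, beta=31/2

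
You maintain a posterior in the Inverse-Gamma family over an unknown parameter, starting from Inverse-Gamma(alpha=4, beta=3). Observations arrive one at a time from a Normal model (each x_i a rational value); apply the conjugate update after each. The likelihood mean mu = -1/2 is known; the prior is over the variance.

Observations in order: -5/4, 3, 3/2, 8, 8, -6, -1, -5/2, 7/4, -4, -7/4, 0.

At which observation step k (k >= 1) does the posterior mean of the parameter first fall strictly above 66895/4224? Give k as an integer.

obs 1: x=-5/4 → posterior Inverse-Gamma(9/2, 105/32)
obs 2: x=3 → posterior Inverse-Gamma(5, 301/32)
obs 3: x=3/2 → posterior Inverse-Gamma(11/2, 365/32)
obs 4: x=8 → posterior Inverse-Gamma(6, 1521/32)
obs 5: x=8 → posterior Inverse-Gamma(13/2, 2677/32)
obs 6: x=-6 → posterior Inverse-Gamma(7, 3161/32)
obs 7: x=-1 → posterior Inverse-Gamma(15/2, 3165/32)
obs 8: x=-5/2 → posterior Inverse-Gamma(8, 3229/32)
obs 9: x=7/4 → posterior Inverse-Gamma(17/2, 1655/16)
obs 10: x=-4 → posterior Inverse-Gamma(9, 1753/16)
obs 11: x=-7/4 → posterior Inverse-Gamma(19/2, 3531/32)
obs 12: x=0 → posterior Inverse-Gamma(10, 3535/32)

k = 6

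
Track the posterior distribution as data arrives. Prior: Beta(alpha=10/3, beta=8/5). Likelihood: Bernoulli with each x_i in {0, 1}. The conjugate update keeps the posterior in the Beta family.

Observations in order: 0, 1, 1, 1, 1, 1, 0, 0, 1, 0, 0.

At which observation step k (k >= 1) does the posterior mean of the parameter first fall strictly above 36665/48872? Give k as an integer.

obs 1: x=0 → posterior Beta(10/3, 13/5)
obs 2: x=1 → posterior Beta(13/3, 13/5)
obs 3: x=1 → posterior Beta(16/3, 13/5)
obs 4: x=1 → posterior Beta(19/3, 13/5)
obs 5: x=1 → posterior Beta(22/3, 13/5)
obs 6: x=1 → posterior Beta(25/3, 13/5)
obs 7: x=0 → posterior Beta(25/3, 18/5)
obs 8: x=0 → posterior Beta(25/3, 23/5)
obs 9: x=1 → posterior Beta(28/3, 23/5)
obs 10: x=0 → posterior Beta(28/3, 28/5)
obs 11: x=0 → posterior Beta(28/3, 33/5)

k = 6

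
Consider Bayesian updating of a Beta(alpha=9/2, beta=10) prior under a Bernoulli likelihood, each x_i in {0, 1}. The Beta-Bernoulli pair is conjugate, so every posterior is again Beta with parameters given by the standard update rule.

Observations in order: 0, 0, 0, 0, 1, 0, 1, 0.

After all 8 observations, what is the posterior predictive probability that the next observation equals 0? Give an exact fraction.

32/45

obs 1: x=0 → posterior Beta(9/2, 11)
obs 2: x=0 → posterior Beta(9/2, 12)
obs 3: x=0 → posterior Beta(9/2, 13)
obs 4: x=0 → posterior Beta(9/2, 14)
obs 5: x=1 → posterior Beta(11/2, 14)
obs 6: x=0 → posterior Beta(11/2, 15)
obs 7: x=1 → posterior Beta(13/2, 15)
obs 8: x=0 → posterior Beta(13/2, 16)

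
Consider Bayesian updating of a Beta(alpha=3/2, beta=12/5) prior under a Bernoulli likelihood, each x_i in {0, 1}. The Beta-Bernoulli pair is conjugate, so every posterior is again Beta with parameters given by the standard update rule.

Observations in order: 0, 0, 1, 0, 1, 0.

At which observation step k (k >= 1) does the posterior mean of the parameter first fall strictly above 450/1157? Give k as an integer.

k = 5

obs 1: x=0 → posterior Beta(3/2, 17/5)
obs 2: x=0 → posterior Beta(3/2, 22/5)
obs 3: x=1 → posterior Beta(5/2, 22/5)
obs 4: x=0 → posterior Beta(5/2, 27/5)
obs 5: x=1 → posterior Beta(7/2, 27/5)
obs 6: x=0 → posterior Beta(7/2, 32/5)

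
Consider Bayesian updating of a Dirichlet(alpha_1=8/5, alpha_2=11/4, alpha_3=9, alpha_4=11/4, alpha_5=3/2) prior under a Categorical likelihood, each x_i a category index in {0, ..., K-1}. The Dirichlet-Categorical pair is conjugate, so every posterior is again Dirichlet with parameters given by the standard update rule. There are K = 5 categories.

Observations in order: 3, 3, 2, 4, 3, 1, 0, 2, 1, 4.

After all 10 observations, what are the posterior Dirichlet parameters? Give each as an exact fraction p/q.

alpha_1=13/5, alpha_2=19/4, alpha_3=11, alpha_4=23/4, alpha_5=7/2

obs 1: x=3 → posterior Dirichlet(8/5, 11/4, 9, 15/4, 3/2)
obs 2: x=3 → posterior Dirichlet(8/5, 11/4, 9, 19/4, 3/2)
obs 3: x=2 → posterior Dirichlet(8/5, 11/4, 10, 19/4, 3/2)
obs 4: x=4 → posterior Dirichlet(8/5, 11/4, 10, 19/4, 5/2)
obs 5: x=3 → posterior Dirichlet(8/5, 11/4, 10, 23/4, 5/2)
obs 6: x=1 → posterior Dirichlet(8/5, 15/4, 10, 23/4, 5/2)
obs 7: x=0 → posterior Dirichlet(13/5, 15/4, 10, 23/4, 5/2)
obs 8: x=2 → posterior Dirichlet(13/5, 15/4, 11, 23/4, 5/2)
obs 9: x=1 → posterior Dirichlet(13/5, 19/4, 11, 23/4, 5/2)
obs 10: x=4 → posterior Dirichlet(13/5, 19/4, 11, 23/4, 7/2)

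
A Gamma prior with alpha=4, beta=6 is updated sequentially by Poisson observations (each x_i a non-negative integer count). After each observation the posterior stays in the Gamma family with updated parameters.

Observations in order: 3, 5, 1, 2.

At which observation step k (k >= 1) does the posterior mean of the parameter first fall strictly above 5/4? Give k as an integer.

obs 1: x=3 → posterior Gamma(7, 7)
obs 2: x=5 → posterior Gamma(12, 8)
obs 3: x=1 → posterior Gamma(13, 9)
obs 4: x=2 → posterior Gamma(15, 10)

k = 2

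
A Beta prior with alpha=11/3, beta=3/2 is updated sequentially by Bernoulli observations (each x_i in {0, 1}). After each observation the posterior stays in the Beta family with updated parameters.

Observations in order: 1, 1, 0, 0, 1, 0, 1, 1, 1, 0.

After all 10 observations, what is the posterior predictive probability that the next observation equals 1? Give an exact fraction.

obs 1: x=1 → posterior Beta(14/3, 3/2)
obs 2: x=1 → posterior Beta(17/3, 3/2)
obs 3: x=0 → posterior Beta(17/3, 5/2)
obs 4: x=0 → posterior Beta(17/3, 7/2)
obs 5: x=1 → posterior Beta(20/3, 7/2)
obs 6: x=0 → posterior Beta(20/3, 9/2)
obs 7: x=1 → posterior Beta(23/3, 9/2)
obs 8: x=1 → posterior Beta(26/3, 9/2)
obs 9: x=1 → posterior Beta(29/3, 9/2)
obs 10: x=0 → posterior Beta(29/3, 11/2)

58/91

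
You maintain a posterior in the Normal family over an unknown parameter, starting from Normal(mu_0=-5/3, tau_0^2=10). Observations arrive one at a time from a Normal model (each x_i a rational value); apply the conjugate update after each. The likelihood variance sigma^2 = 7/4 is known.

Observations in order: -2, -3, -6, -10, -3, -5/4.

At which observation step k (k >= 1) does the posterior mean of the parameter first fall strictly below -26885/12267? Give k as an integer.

obs 1: x=-2 → posterior Normal(-275/141, 70/47)
obs 2: x=-3 → posterior Normal(-635/261, 70/87)
obs 3: x=-6 → posterior Normal(-1355/381, 70/127)
obs 4: x=-10 → posterior Normal(-2555/501, 70/167)
obs 5: x=-3 → posterior Normal(-2915/621, 70/207)
obs 6: x=-5/4 → posterior Normal(-3065/741, 70/247)

k = 2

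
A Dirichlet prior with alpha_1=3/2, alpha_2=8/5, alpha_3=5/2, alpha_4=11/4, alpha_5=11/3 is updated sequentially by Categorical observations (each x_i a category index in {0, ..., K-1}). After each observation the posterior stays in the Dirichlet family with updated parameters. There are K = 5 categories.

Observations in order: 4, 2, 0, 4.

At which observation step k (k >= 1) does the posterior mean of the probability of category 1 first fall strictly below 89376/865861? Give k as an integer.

k = 4

obs 1: x=4 → posterior Dirichlet(3/2, 8/5, 5/2, 11/4, 14/3)
obs 2: x=2 → posterior Dirichlet(3/2, 8/5, 7/2, 11/4, 14/3)
obs 3: x=0 → posterior Dirichlet(5/2, 8/5, 7/2, 11/4, 14/3)
obs 4: x=4 → posterior Dirichlet(5/2, 8/5, 7/2, 11/4, 17/3)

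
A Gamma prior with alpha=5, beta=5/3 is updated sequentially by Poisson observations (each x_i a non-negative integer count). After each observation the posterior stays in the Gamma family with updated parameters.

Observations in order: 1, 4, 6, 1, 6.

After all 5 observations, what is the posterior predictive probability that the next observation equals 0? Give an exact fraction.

obs 1: x=1 → posterior Gamma(6, 8/3)
obs 2: x=4 → posterior Gamma(10, 11/3)
obs 3: x=6 → posterior Gamma(16, 14/3)
obs 4: x=1 → posterior Gamma(17, 17/3)
obs 5: x=6 → posterior Gamma(23, 20/3)

838860800000000000000000000000/20880467999847912034355032910567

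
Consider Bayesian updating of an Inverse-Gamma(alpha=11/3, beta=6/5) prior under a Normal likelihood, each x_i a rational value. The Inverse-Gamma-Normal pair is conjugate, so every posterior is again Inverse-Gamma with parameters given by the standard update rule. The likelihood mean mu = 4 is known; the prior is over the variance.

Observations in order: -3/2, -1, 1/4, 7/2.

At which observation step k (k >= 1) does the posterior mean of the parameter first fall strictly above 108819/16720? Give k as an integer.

obs 1: x=-3/2 → posterior Inverse-Gamma(25/6, 653/40)
obs 2: x=-1 → posterior Inverse-Gamma(14/3, 1153/40)
obs 3: x=1/4 → posterior Inverse-Gamma(31/6, 5737/160)
obs 4: x=7/2 → posterior Inverse-Gamma(17/3, 5757/160)

k = 2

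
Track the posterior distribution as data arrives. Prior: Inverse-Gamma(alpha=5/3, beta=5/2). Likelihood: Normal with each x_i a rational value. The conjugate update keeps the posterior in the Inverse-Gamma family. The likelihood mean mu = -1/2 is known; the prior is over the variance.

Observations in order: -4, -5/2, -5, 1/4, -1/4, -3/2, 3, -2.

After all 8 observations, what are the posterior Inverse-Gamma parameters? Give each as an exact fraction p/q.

alpha=17/3, beta=461/16

obs 1: x=-4 → posterior Inverse-Gamma(13/6, 69/8)
obs 2: x=-5/2 → posterior Inverse-Gamma(8/3, 85/8)
obs 3: x=-5 → posterior Inverse-Gamma(19/6, 83/4)
obs 4: x=1/4 → posterior Inverse-Gamma(11/3, 673/32)
obs 5: x=-1/4 → posterior Inverse-Gamma(25/6, 337/16)
obs 6: x=-3/2 → posterior Inverse-Gamma(14/3, 345/16)
obs 7: x=3 → posterior Inverse-Gamma(31/6, 443/16)
obs 8: x=-2 → posterior Inverse-Gamma(17/3, 461/16)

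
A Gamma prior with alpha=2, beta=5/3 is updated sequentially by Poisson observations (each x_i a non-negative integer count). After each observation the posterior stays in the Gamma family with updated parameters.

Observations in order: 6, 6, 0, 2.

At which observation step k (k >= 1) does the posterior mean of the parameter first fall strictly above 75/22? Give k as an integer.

k = 2

obs 1: x=6 → posterior Gamma(8, 8/3)
obs 2: x=6 → posterior Gamma(14, 11/3)
obs 3: x=0 → posterior Gamma(14, 14/3)
obs 4: x=2 → posterior Gamma(16, 17/3)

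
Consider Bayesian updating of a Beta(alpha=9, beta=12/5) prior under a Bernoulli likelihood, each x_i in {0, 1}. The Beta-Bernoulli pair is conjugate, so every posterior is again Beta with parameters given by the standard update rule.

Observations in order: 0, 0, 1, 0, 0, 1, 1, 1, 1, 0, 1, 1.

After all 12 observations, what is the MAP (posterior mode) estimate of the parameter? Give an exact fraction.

obs 1: x=0 → posterior Beta(9, 17/5)
obs 2: x=0 → posterior Beta(9, 22/5)
obs 3: x=1 → posterior Beta(10, 22/5)
obs 4: x=0 → posterior Beta(10, 27/5)
obs 5: x=0 → posterior Beta(10, 32/5)
obs 6: x=1 → posterior Beta(11, 32/5)
obs 7: x=1 → posterior Beta(12, 32/5)
obs 8: x=1 → posterior Beta(13, 32/5)
obs 9: x=1 → posterior Beta(14, 32/5)
obs 10: x=0 → posterior Beta(14, 37/5)
obs 11: x=1 → posterior Beta(15, 37/5)
obs 12: x=1 → posterior Beta(16, 37/5)

75/107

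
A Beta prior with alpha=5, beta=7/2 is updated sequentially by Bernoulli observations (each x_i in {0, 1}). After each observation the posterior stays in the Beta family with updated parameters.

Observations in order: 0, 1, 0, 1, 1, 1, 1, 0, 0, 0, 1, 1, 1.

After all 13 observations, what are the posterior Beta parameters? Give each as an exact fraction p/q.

obs 1: x=0 → posterior Beta(5, 9/2)
obs 2: x=1 → posterior Beta(6, 9/2)
obs 3: x=0 → posterior Beta(6, 11/2)
obs 4: x=1 → posterior Beta(7, 11/2)
obs 5: x=1 → posterior Beta(8, 11/2)
obs 6: x=1 → posterior Beta(9, 11/2)
obs 7: x=1 → posterior Beta(10, 11/2)
obs 8: x=0 → posterior Beta(10, 13/2)
obs 9: x=0 → posterior Beta(10, 15/2)
obs 10: x=0 → posterior Beta(10, 17/2)
obs 11: x=1 → posterior Beta(11, 17/2)
obs 12: x=1 → posterior Beta(12, 17/2)
obs 13: x=1 → posterior Beta(13, 17/2)

alpha=13, beta=17/2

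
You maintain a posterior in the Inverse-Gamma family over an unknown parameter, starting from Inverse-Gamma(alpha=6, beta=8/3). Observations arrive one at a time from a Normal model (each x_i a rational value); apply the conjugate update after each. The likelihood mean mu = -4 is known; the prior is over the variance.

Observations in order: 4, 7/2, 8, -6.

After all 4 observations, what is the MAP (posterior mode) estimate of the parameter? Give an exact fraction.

obs 1: x=4 → posterior Inverse-Gamma(13/2, 104/3)
obs 2: x=7/2 → posterior Inverse-Gamma(7, 1507/24)
obs 3: x=8 → posterior Inverse-Gamma(15/2, 3235/24)
obs 4: x=-6 → posterior Inverse-Gamma(8, 3283/24)

3283/216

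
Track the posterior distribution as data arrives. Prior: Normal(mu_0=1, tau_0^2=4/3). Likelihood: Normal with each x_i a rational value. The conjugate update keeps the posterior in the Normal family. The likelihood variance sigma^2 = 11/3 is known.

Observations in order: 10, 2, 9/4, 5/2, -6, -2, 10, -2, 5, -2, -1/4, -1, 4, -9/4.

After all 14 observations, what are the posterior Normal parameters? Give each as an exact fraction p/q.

obs 1: x=10 → posterior Normal(17/5, 44/45)
obs 2: x=2 → posterior Normal(59/19, 44/57)
obs 3: x=9/4 → posterior Normal(68/23, 44/69)
obs 4: x=5/2 → posterior Normal(26/9, 44/81)
obs 5: x=-6 → posterior Normal(54/31, 44/93)
obs 6: x=-2 → posterior Normal(46/35, 44/105)
obs 7: x=10 → posterior Normal(86/39, 44/117)
obs 8: x=-2 → posterior Normal(78/43, 44/129)
obs 9: x=5 → posterior Normal(98/47, 44/141)
obs 10: x=-2 → posterior Normal(30/17, 44/153)
obs 11: x=-1/4 → posterior Normal(89/55, 4/15)
obs 12: x=-1 → posterior Normal(85/59, 44/177)
obs 13: x=4 → posterior Normal(101/63, 44/189)
obs 14: x=-9/4 → posterior Normal(92/67, 44/201)

mu_0=92/67, tau_0^2=44/201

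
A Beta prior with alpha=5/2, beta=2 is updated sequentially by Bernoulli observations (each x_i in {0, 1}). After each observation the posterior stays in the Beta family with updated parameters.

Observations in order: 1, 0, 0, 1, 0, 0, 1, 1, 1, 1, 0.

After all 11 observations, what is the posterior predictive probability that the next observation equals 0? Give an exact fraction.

obs 1: x=1 → posterior Beta(7/2, 2)
obs 2: x=0 → posterior Beta(7/2, 3)
obs 3: x=0 → posterior Beta(7/2, 4)
obs 4: x=1 → posterior Beta(9/2, 4)
obs 5: x=0 → posterior Beta(9/2, 5)
obs 6: x=0 → posterior Beta(9/2, 6)
obs 7: x=1 → posterior Beta(11/2, 6)
obs 8: x=1 → posterior Beta(13/2, 6)
obs 9: x=1 → posterior Beta(15/2, 6)
obs 10: x=1 → posterior Beta(17/2, 6)
obs 11: x=0 → posterior Beta(17/2, 7)

14/31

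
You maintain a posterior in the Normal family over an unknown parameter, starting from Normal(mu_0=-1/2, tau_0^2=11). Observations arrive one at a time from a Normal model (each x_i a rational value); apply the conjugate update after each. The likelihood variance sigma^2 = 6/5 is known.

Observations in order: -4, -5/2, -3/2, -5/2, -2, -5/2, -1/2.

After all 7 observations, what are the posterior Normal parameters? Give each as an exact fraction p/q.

obs 1: x=-4 → posterior Normal(-223/61, 66/61)
obs 2: x=-5/2 → posterior Normal(-721/232, 33/58)
obs 3: x=-3/2 → posterior Normal(-443/171, 22/57)
obs 4: x=-5/2 → posterior Normal(-1161/452, 33/113)
obs 5: x=-2 → posterior Normal(-1381/562, 66/281)
obs 6: x=-5/2 → posterior Normal(-69/28, 11/56)
obs 7: x=-1/2 → posterior Normal(-1711/782, 66/391)

mu_0=-1711/782, tau_0^2=66/391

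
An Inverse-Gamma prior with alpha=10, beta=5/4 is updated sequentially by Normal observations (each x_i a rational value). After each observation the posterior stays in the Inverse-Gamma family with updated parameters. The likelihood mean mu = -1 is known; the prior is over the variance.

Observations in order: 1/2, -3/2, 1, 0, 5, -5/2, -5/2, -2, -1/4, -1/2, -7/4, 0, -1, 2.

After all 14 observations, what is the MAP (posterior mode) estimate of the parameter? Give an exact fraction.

obs 1: x=1/2 → posterior Inverse-Gamma(21/2, 19/8)
obs 2: x=-3/2 → posterior Inverse-Gamma(11, 5/2)
obs 3: x=1 → posterior Inverse-Gamma(23/2, 9/2)
obs 4: x=0 → posterior Inverse-Gamma(12, 5)
obs 5: x=5 → posterior Inverse-Gamma(25/2, 23)
obs 6: x=-5/2 → posterior Inverse-Gamma(13, 193/8)
obs 7: x=-5/2 → posterior Inverse-Gamma(27/2, 101/4)
obs 8: x=-2 → posterior Inverse-Gamma(14, 103/4)
obs 9: x=-1/4 → posterior Inverse-Gamma(29/2, 833/32)
obs 10: x=-1/2 → posterior Inverse-Gamma(15, 837/32)
obs 11: x=-7/4 → posterior Inverse-Gamma(31/2, 423/16)
obs 12: x=0 → posterior Inverse-Gamma(16, 431/16)
obs 13: x=-1 → posterior Inverse-Gamma(33/2, 431/16)
obs 14: x=2 → posterior Inverse-Gamma(17, 503/16)

503/288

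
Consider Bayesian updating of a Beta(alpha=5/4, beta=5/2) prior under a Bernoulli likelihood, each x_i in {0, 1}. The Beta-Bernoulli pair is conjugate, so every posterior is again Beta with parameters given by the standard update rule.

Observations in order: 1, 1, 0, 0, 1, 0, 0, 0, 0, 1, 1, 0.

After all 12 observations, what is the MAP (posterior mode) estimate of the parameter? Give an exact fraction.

21/55

obs 1: x=1 → posterior Beta(9/4, 5/2)
obs 2: x=1 → posterior Beta(13/4, 5/2)
obs 3: x=0 → posterior Beta(13/4, 7/2)
obs 4: x=0 → posterior Beta(13/4, 9/2)
obs 5: x=1 → posterior Beta(17/4, 9/2)
obs 6: x=0 → posterior Beta(17/4, 11/2)
obs 7: x=0 → posterior Beta(17/4, 13/2)
obs 8: x=0 → posterior Beta(17/4, 15/2)
obs 9: x=0 → posterior Beta(17/4, 17/2)
obs 10: x=1 → posterior Beta(21/4, 17/2)
obs 11: x=1 → posterior Beta(25/4, 17/2)
obs 12: x=0 → posterior Beta(25/4, 19/2)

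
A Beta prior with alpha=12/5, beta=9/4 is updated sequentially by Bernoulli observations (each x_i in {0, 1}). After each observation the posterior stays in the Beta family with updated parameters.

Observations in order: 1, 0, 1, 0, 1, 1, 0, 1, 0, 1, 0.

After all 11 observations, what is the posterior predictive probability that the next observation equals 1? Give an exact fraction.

168/313

obs 1: x=1 → posterior Beta(17/5, 9/4)
obs 2: x=0 → posterior Beta(17/5, 13/4)
obs 3: x=1 → posterior Beta(22/5, 13/4)
obs 4: x=0 → posterior Beta(22/5, 17/4)
obs 5: x=1 → posterior Beta(27/5, 17/4)
obs 6: x=1 → posterior Beta(32/5, 17/4)
obs 7: x=0 → posterior Beta(32/5, 21/4)
obs 8: x=1 → posterior Beta(37/5, 21/4)
obs 9: x=0 → posterior Beta(37/5, 25/4)
obs 10: x=1 → posterior Beta(42/5, 25/4)
obs 11: x=0 → posterior Beta(42/5, 29/4)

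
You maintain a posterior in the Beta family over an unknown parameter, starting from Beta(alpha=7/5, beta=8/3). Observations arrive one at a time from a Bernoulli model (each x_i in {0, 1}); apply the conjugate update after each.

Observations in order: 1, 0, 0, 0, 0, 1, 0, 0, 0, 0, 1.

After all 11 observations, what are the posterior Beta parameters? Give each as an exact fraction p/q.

obs 1: x=1 → posterior Beta(12/5, 8/3)
obs 2: x=0 → posterior Beta(12/5, 11/3)
obs 3: x=0 → posterior Beta(12/5, 14/3)
obs 4: x=0 → posterior Beta(12/5, 17/3)
obs 5: x=0 → posterior Beta(12/5, 20/3)
obs 6: x=1 → posterior Beta(17/5, 20/3)
obs 7: x=0 → posterior Beta(17/5, 23/3)
obs 8: x=0 → posterior Beta(17/5, 26/3)
obs 9: x=0 → posterior Beta(17/5, 29/3)
obs 10: x=0 → posterior Beta(17/5, 32/3)
obs 11: x=1 → posterior Beta(22/5, 32/3)

alpha=22/5, beta=32/3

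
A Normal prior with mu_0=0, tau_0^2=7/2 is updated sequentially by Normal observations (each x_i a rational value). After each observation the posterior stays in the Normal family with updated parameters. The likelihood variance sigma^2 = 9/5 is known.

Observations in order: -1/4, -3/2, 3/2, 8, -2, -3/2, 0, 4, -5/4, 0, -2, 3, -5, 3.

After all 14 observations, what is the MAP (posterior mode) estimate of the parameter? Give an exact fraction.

105/254

obs 1: x=-1/4 → posterior Normal(-35/212, 63/53)
obs 2: x=-3/2 → posterior Normal(-245/352, 63/88)
obs 3: x=3/2 → posterior Normal(-35/492, 21/41)
obs 4: x=8 → posterior Normal(1085/632, 63/158)
obs 5: x=-2 → posterior Normal(805/772, 63/193)
obs 6: x=-3/2 → posterior Normal(595/912, 21/76)
obs 7: x=0 → posterior Normal(595/1052, 63/263)
obs 8: x=4 → posterior Normal(1155/1192, 63/298)
obs 9: x=-5/4 → posterior Normal(245/333, 7/37)
obs 10: x=0 → posterior Normal(245/368, 63/368)
obs 11: x=-2 → posterior Normal(175/403, 63/403)
obs 12: x=3 → posterior Normal(140/219, 21/146)
obs 13: x=-5 → posterior Normal(105/473, 63/473)
obs 14: x=3 → posterior Normal(105/254, 63/508)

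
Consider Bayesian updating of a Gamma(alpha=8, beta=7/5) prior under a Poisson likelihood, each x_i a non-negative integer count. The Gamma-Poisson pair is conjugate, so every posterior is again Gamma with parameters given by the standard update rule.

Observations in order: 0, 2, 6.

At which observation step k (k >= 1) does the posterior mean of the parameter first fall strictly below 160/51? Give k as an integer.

k = 2

obs 1: x=0 → posterior Gamma(8, 12/5)
obs 2: x=2 → posterior Gamma(10, 17/5)
obs 3: x=6 → posterior Gamma(16, 22/5)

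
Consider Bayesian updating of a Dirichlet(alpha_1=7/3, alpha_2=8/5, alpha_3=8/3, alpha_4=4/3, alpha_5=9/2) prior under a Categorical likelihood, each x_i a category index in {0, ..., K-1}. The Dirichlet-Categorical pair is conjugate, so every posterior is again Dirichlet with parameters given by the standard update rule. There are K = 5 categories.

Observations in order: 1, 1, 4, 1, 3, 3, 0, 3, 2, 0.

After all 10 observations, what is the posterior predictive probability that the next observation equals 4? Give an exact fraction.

obs 1: x=1 → posterior Dirichlet(7/3, 13/5, 8/3, 4/3, 9/2)
obs 2: x=1 → posterior Dirichlet(7/3, 18/5, 8/3, 4/3, 9/2)
obs 3: x=4 → posterior Dirichlet(7/3, 18/5, 8/3, 4/3, 11/2)
obs 4: x=1 → posterior Dirichlet(7/3, 23/5, 8/3, 4/3, 11/2)
obs 5: x=3 → posterior Dirichlet(7/3, 23/5, 8/3, 7/3, 11/2)
obs 6: x=3 → posterior Dirichlet(7/3, 23/5, 8/3, 10/3, 11/2)
obs 7: x=0 → posterior Dirichlet(10/3, 23/5, 8/3, 10/3, 11/2)
obs 8: x=3 → posterior Dirichlet(10/3, 23/5, 8/3, 13/3, 11/2)
obs 9: x=2 → posterior Dirichlet(10/3, 23/5, 11/3, 13/3, 11/2)
obs 10: x=0 → posterior Dirichlet(13/3, 23/5, 11/3, 13/3, 11/2)

165/673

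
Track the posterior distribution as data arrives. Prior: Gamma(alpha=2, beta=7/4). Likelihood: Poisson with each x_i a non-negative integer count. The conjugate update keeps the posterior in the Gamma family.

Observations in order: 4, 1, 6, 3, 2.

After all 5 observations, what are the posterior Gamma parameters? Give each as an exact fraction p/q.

obs 1: x=4 → posterior Gamma(6, 11/4)
obs 2: x=1 → posterior Gamma(7, 15/4)
obs 3: x=6 → posterior Gamma(13, 19/4)
obs 4: x=3 → posterior Gamma(16, 23/4)
obs 5: x=2 → posterior Gamma(18, 27/4)

alpha=18, beta=27/4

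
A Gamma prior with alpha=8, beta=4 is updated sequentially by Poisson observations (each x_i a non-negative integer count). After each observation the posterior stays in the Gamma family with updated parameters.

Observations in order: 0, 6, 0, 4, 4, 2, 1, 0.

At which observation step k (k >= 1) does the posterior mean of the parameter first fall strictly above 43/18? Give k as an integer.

k = 5

obs 1: x=0 → posterior Gamma(8, 5)
obs 2: x=6 → posterior Gamma(14, 6)
obs 3: x=0 → posterior Gamma(14, 7)
obs 4: x=4 → posterior Gamma(18, 8)
obs 5: x=4 → posterior Gamma(22, 9)
obs 6: x=2 → posterior Gamma(24, 10)
obs 7: x=1 → posterior Gamma(25, 11)
obs 8: x=0 → posterior Gamma(25, 12)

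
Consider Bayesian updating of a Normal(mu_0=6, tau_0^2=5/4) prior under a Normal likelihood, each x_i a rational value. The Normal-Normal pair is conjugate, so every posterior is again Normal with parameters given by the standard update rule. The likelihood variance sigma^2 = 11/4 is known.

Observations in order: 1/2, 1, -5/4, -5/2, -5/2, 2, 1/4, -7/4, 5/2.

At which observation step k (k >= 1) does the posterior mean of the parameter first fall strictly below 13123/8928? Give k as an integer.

k = 5

obs 1: x=1/2 → posterior Normal(137/32, 55/64)
obs 2: x=1 → posterior Normal(7/2, 55/84)
obs 3: x=-5/4 → posterior Normal(269/104, 55/104)
obs 4: x=-5/2 → posterior Normal(219/124, 55/124)
obs 5: x=-5/2 → posterior Normal(169/144, 55/144)
obs 6: x=2 → posterior Normal(209/164, 55/164)
obs 7: x=1/4 → posterior Normal(107/92, 55/184)
obs 8: x=-7/4 → posterior Normal(179/204, 55/204)
obs 9: x=5/2 → posterior Normal(229/224, 55/224)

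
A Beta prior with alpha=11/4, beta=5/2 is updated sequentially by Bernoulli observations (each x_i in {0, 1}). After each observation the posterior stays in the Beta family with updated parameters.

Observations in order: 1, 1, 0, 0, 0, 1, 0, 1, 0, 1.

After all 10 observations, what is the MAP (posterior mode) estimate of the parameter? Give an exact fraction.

obs 1: x=1 → posterior Beta(15/4, 5/2)
obs 2: x=1 → posterior Beta(19/4, 5/2)
obs 3: x=0 → posterior Beta(19/4, 7/2)
obs 4: x=0 → posterior Beta(19/4, 9/2)
obs 5: x=0 → posterior Beta(19/4, 11/2)
obs 6: x=1 → posterior Beta(23/4, 11/2)
obs 7: x=0 → posterior Beta(23/4, 13/2)
obs 8: x=1 → posterior Beta(27/4, 13/2)
obs 9: x=0 → posterior Beta(27/4, 15/2)
obs 10: x=1 → posterior Beta(31/4, 15/2)

27/53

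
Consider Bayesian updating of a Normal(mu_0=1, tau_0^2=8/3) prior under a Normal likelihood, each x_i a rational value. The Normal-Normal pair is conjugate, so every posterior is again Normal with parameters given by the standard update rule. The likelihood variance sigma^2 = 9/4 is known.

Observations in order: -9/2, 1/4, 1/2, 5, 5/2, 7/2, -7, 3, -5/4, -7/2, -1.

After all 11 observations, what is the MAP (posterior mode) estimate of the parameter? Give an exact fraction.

obs 1: x=-9/2 → posterior Normal(-117/59, 72/59)
obs 2: x=1/4 → posterior Normal(-109/91, 72/91)
obs 3: x=1/2 → posterior Normal(-31/41, 24/41)
obs 4: x=5 → posterior Normal(67/155, 72/155)
obs 5: x=5/2 → posterior Normal(147/187, 72/187)
obs 6: x=7/2 → posterior Normal(259/219, 24/73)
obs 7: x=-7 → posterior Normal(35/251, 72/251)
obs 8: x=3 → posterior Normal(131/283, 72/283)
obs 9: x=-5/4 → posterior Normal(13/45, 8/35)
obs 10: x=-7/2 → posterior Normal(-21/347, 72/347)
obs 11: x=-1 → posterior Normal(-53/379, 72/379)

-53/379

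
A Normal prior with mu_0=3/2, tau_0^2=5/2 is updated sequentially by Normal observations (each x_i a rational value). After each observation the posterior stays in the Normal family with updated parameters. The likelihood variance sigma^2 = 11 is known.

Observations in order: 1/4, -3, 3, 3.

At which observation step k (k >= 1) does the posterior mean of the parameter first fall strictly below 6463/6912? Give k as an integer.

obs 1: x=1/4 → posterior Normal(137/108, 55/27)
obs 2: x=-3 → posterior Normal(77/128, 55/32)
obs 3: x=3 → posterior Normal(137/148, 55/37)
obs 4: x=3 → posterior Normal(197/168, 55/42)

k = 2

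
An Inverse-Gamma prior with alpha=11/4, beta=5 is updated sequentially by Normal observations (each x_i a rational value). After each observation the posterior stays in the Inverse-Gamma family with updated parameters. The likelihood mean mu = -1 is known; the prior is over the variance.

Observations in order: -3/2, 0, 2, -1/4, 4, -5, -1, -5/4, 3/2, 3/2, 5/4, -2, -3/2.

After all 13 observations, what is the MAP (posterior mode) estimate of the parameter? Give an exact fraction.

1291/328

obs 1: x=-3/2 → posterior Inverse-Gamma(13/4, 41/8)
obs 2: x=0 → posterior Inverse-Gamma(15/4, 45/8)
obs 3: x=2 → posterior Inverse-Gamma(17/4, 81/8)
obs 4: x=-1/4 → posterior Inverse-Gamma(19/4, 333/32)
obs 5: x=4 → posterior Inverse-Gamma(21/4, 733/32)
obs 6: x=-5 → posterior Inverse-Gamma(23/4, 989/32)
obs 7: x=-1 → posterior Inverse-Gamma(25/4, 989/32)
obs 8: x=-5/4 → posterior Inverse-Gamma(27/4, 495/16)
obs 9: x=3/2 → posterior Inverse-Gamma(29/4, 545/16)
obs 10: x=3/2 → posterior Inverse-Gamma(31/4, 595/16)
obs 11: x=5/4 → posterior Inverse-Gamma(33/4, 1271/32)
obs 12: x=-2 → posterior Inverse-Gamma(35/4, 1287/32)
obs 13: x=-3/2 → posterior Inverse-Gamma(37/4, 1291/32)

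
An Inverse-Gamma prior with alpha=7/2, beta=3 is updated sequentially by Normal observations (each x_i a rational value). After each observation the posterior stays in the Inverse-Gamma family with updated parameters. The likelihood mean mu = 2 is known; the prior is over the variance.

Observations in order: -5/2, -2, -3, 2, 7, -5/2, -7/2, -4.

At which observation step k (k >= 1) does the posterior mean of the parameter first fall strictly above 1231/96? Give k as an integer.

obs 1: x=-5/2 → posterior Inverse-Gamma(4, 105/8)
obs 2: x=-2 → posterior Inverse-Gamma(9/2, 169/8)
obs 3: x=-3 → posterior Inverse-Gamma(5, 269/8)
obs 4: x=2 → posterior Inverse-Gamma(11/2, 269/8)
obs 5: x=7 → posterior Inverse-Gamma(6, 369/8)
obs 6: x=-5/2 → posterior Inverse-Gamma(13/2, 225/4)
obs 7: x=-7/2 → posterior Inverse-Gamma(7, 571/8)
obs 8: x=-4 → posterior Inverse-Gamma(15/2, 715/8)

k = 8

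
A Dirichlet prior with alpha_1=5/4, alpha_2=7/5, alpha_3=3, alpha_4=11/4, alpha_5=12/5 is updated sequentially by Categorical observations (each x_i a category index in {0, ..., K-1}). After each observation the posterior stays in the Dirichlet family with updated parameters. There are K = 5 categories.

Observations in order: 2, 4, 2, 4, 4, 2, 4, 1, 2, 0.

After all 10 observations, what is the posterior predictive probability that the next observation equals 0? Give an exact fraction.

obs 1: x=2 → posterior Dirichlet(5/4, 7/5, 4, 11/4, 12/5)
obs 2: x=4 → posterior Dirichlet(5/4, 7/5, 4, 11/4, 17/5)
obs 3: x=2 → posterior Dirichlet(5/4, 7/5, 5, 11/4, 17/5)
obs 4: x=4 → posterior Dirichlet(5/4, 7/5, 5, 11/4, 22/5)
obs 5: x=4 → posterior Dirichlet(5/4, 7/5, 5, 11/4, 27/5)
obs 6: x=2 → posterior Dirichlet(5/4, 7/5, 6, 11/4, 27/5)
obs 7: x=4 → posterior Dirichlet(5/4, 7/5, 6, 11/4, 32/5)
obs 8: x=1 → posterior Dirichlet(5/4, 12/5, 6, 11/4, 32/5)
obs 9: x=2 → posterior Dirichlet(5/4, 12/5, 7, 11/4, 32/5)
obs 10: x=0 → posterior Dirichlet(9/4, 12/5, 7, 11/4, 32/5)

45/416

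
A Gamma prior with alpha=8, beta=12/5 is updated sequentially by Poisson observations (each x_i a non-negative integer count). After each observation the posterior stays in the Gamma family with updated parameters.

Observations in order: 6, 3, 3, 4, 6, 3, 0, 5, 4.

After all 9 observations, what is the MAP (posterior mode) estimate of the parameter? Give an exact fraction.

205/57

obs 1: x=6 → posterior Gamma(14, 17/5)
obs 2: x=3 → posterior Gamma(17, 22/5)
obs 3: x=3 → posterior Gamma(20, 27/5)
obs 4: x=4 → posterior Gamma(24, 32/5)
obs 5: x=6 → posterior Gamma(30, 37/5)
obs 6: x=3 → posterior Gamma(33, 42/5)
obs 7: x=0 → posterior Gamma(33, 47/5)
obs 8: x=5 → posterior Gamma(38, 52/5)
obs 9: x=4 → posterior Gamma(42, 57/5)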